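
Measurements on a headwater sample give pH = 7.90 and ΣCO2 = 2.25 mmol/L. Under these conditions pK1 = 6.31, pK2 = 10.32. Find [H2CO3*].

α₀ = 1 / (1 + K1/[H⁺] + K1K2/[H⁺]²) = 1 / (1 + 10^+1.59 + 10^-0.83)
   = 1 / (1 + 38.905 + 0.14791) = 1/40.052 = 0.02497
[CO2*] = α₀ × DIC = 0.02497 × 2.25 = 0.0562 mmol/L

[CO2*] = 0.0562 mmol/L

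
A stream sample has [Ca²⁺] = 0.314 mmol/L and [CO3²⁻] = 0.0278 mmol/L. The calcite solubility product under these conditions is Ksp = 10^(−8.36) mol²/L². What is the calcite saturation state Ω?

Ω = 2.00

Ksp = 10^(−8.36) = 4.365×10^-9
Ω = [Ca²⁺][CO3²⁻]/Ksp = (0.314×10^-3)(0.0278×10^-3) / 4.365×10^-9 = 2.00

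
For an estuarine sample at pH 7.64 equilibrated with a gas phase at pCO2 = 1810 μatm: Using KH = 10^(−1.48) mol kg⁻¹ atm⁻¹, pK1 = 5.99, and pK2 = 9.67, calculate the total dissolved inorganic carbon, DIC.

[CO2*] = KH · pCO2 = 10^(−1.48) × 1810×10^-6 = 5.993×10^-5 mol/kg
α₀ = 1/(1 + K1/[H⁺] + K1K2/[H⁺]²) = 1/(1 + 10^+1.65 + 10^-0.38) = 0.02170
DIC = [CO2*]/α₀ = 5.993×10^-5 / 0.02170 = 2.76 mmol/kg

DIC = 2.76 mmol/kg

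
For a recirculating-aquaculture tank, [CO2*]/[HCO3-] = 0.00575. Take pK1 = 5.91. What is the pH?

From K1 = [H⁺][HCO3-]/[CO2*]:  pH = pK1 − log₁₀([CO2*]/[HCO3-])
log₁₀(0.00575) = -2.240
pH = 5.91 − (-2.240) = 8.15

pH = 8.15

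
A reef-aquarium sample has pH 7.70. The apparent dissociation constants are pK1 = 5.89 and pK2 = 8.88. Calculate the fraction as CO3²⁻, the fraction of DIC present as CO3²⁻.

α₂ = 0.0611

α₂ = 1 / (1 + [H⁺]/K2 + [H⁺]²/(K1K2)) = 1 / (1 + 10^+1.18 + 10^-0.63)
   = 1 / (1 + 15.136 + 0.23442) = 1/16.370 = 0.06109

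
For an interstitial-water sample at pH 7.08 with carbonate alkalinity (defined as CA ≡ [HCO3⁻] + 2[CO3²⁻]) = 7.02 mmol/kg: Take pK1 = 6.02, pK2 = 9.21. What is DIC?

DIC = 7.57 mmol/kg

CA = [HCO3⁻] + 2[CO3²⁻] = (α₁ + 2α₂)·DIC
At pH 7.08: [H⁺]/K1 = 10^-1.06 = 0.087096, K2/[H⁺] = 10^-2.13 = 0.0074131
α₁ = 1/(1 + 0.087096 + 0.0074131) = 1/1.0945 = 0.9137; α₂ = α₁·K2/[H⁺] = 0.006773
α₁ + 2α₂ = 0.9272
DIC = CA / (α₁ + 2α₂) = 7.02 / 0.9272 = 7.57 mmol/kg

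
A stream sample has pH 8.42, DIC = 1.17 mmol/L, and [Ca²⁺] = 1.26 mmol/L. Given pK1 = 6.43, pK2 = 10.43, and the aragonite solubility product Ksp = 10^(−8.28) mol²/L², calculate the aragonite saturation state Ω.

α₂ = 1 / (1 + [H⁺]/K2 + [H⁺]²/(K1K2)) = 1 / (1 + 10^+2.01 + 10^+0.02)
   = 1 / (1 + 102.33 + 1.0471) = 1/104.38 = 0.009581
[CO3²⁻] = α₂ × DIC = 0.009581 × 1.17 = 0.01121 mmol/L = 11.21 μmol/L
Ksp = 10^(−8.28) = 5.248×10^-9
Ω = [Ca²⁺][CO3²⁻]/Ksp = (1.26×10^-3)(1.121×10^-5) / 5.248×10^-9 = 2.69

Ω = 2.69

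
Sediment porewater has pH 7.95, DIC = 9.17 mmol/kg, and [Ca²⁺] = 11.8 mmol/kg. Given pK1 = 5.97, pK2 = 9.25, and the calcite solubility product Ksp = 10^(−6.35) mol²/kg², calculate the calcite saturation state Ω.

α₂ = 1 / (1 + [H⁺]/K2 + [H⁺]²/(K1K2)) = 1 / (1 + 10^+1.30 + 10^-0.68)
   = 1 / (1 + 19.953 + 0.20893) = 1/21.162 = 0.04726
[CO3²⁻] = α₂ × DIC = 0.04726 × 9.17 = 0.4333 mmol/kg
Ksp = 10^(−6.35) = 4.467×10^-7
Ω = [Ca²⁺][CO3²⁻]/Ksp = (11.8×10^-3)(4.333×10^-4) / 4.467×10^-7 = 11.4

Ω = 11.4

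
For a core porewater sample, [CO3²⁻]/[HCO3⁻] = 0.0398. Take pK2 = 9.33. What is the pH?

pH = 7.93

From K2 = [H⁺][CO3²⁻]/[HCO3⁻]:  pH = pK2 + log₁₀([CO3²⁻]/[HCO3⁻])
log₁₀(0.0398) = -1.400
pH = 9.33 + (-1.400) = 7.93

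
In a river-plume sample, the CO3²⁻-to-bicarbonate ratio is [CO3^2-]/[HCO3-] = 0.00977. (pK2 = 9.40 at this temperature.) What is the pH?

pH = 7.39

From K2 = [H⁺][CO3^2-]/[HCO3-]:  pH = pK2 + log₁₀([CO3^2-]/[HCO3-])
log₁₀(0.00977) = -2.010
pH = 9.40 + (-2.010) = 7.39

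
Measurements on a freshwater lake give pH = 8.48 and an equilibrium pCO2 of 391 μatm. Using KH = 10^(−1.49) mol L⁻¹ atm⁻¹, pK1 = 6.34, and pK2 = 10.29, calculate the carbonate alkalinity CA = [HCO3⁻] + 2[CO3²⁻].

[CO2*] = KH · pCO2 = 10^(−1.49) × 391×10^-6 = 1.265×10^-5 mol/L
α₀ = 1/(1 + K1/[H⁺] + K1K2/[H⁺]²) = 1/(1 + 10^+2.14 + 10^+0.33) = 0.007083
DIC = [CO2*]/α₀ = 1.265×10^-5 / 0.007083 = 1.786 mmol/L
CA = (α₁ + 2α₂)·DIC = (0.9778 + 2×0.01514) × 1.786 = 1.80 mmol/L

CA = 1.80 mmol/L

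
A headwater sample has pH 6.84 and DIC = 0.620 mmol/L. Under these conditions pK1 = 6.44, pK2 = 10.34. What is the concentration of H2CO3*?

α₀ = 1 / (1 + K1/[H⁺] + K1K2/[H⁺]²) = 1 / (1 + 10^+0.40 + 10^-3.10)
   = 1 / (1 + 2.5119 + 0.00079433) = 1/3.5127 = 0.2847
[CO2*] = α₀ × DIC = 0.2847 × 0.620 = 0.177 mmol/L

[CO2*] = 0.177 mmol/L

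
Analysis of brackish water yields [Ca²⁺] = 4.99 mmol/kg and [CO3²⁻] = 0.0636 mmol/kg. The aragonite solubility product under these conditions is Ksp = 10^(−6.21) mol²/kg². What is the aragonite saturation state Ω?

Ksp = 10^(−6.21) = 6.166×10^-7
Ω = [Ca²⁺][CO3²⁻]/Ksp = (4.99×10^-3)(0.0636×10^-3) / 6.166×10^-7 = 0.515

Ω = 0.515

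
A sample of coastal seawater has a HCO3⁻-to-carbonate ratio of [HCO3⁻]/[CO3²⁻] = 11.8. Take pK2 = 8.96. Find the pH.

From K2 = [H⁺][CO3²⁻]/[HCO3⁻]:  pH = pK2 − log₁₀([HCO3⁻]/[CO3²⁻])
log₁₀(11.8) = +1.072
pH = 8.96 − (+1.072) = 7.89

pH = 7.89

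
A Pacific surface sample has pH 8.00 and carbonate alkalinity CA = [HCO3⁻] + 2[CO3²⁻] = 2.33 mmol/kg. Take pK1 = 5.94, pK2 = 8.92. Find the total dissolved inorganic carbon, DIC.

CA = [HCO3⁻] + 2[CO3²⁻] = (α₁ + 2α₂)·DIC
At pH 8.00: [H⁺]/K1 = 10^-2.06 = 0.0087096, K2/[H⁺] = 10^-0.92 = 0.12023
α₁ = 1/(1 + 0.0087096 + 0.12023) = 1/1.1289 = 0.8858; α₂ = α₁·K2/[H⁺] = 0.1065
α₁ + 2α₂ = 1.0988
DIC = CA / (α₁ + 2α₂) = 2.33 / 1.0988 = 2.12 mmol/kg

DIC = 2.12 mmol/kg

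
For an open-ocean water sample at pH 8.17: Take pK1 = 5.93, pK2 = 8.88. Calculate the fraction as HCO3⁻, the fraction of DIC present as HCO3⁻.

α₁ = 0.833

α₁ = 1 / (1 + [H⁺]/K1 + K2/[H⁺]) = 1 / (1 + 10^-2.24 + 10^-0.71)
   = 1 / (1 + 0.0057544 + 0.19498) = 1/1.2007 = 0.8328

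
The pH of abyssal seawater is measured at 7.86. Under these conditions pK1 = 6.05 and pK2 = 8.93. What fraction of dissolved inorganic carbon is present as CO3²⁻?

α₂ = 0.0773

α₂ = 1 / (1 + [H⁺]/K2 + [H⁺]²/(K1K2)) = 1 / (1 + 10^+1.07 + 10^-0.74)
   = 1 / (1 + 11.749 + 0.18197) = 1/12.931 = 0.07733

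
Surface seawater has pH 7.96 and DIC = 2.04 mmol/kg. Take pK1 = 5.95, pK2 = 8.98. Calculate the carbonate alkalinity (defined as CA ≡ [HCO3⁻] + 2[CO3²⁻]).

CA = 2.20 mmol/kg

CA = [HCO3⁻] + 2[CO3²⁻] = (α₁ + 2α₂)·DIC
At pH 7.96: [H⁺]/K1 = 10^-2.01 = 0.0097724, K2/[H⁺] = 10^-1.02 = 0.095499
α₁ = 1/(1 + 0.0097724 + 0.095499) = 1/1.1053 = 0.9048; α₂ = α₁·K2/[H⁺] = 0.08640
α₁ + 2α₂ = 1.0776
CA = 1.0776 × 2.04 = 2.20 mmol/kg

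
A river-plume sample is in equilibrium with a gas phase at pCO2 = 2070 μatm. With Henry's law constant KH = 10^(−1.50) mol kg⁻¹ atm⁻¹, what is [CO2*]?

KH = 10^(−1.50) = 3.162×10^-2 mol kg⁻¹ atm⁻¹
[CO2*] = KH · pCO2 = 3.162×10^-2 × 2070×10^-6 atm = 6.55×10^-5 mol/kg

[CO2*] = 65.5 μmol/kg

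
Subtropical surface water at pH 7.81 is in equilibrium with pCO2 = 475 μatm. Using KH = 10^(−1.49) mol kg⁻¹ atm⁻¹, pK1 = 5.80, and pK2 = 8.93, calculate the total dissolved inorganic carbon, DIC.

DIC = 1.71 mmol/kg

[CO2*] = KH · pCO2 = 10^(−1.49) × 475×10^-6 = 1.537×10^-5 mol/kg
α₀ = 1/(1 + K1/[H⁺] + K1K2/[H⁺]²) = 1/(1 + 10^+2.01 + 10^+0.89) = 0.009002
DIC = [CO2*]/α₀ = 1.537×10^-5 / 0.009002 = 1.71 mmol/kg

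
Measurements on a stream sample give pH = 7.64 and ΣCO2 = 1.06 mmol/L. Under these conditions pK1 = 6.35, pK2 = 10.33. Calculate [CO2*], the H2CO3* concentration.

α₀ = 1 / (1 + K1/[H⁺] + K1K2/[H⁺]²) = 1 / (1 + 10^+1.29 + 10^-1.40)
   = 1 / (1 + 19.498 + 0.039811) = 1/20.538 = 0.04869
[CO2*] = α₀ × DIC = 0.04869 × 1.06 = 0.0516 mmol/L

[CO2*] = 0.0516 mmol/L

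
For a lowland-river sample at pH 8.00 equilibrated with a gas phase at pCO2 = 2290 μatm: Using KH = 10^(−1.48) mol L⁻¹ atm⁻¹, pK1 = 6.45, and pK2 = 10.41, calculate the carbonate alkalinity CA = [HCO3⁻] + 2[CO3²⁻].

[CO2*] = KH · pCO2 = 10^(−1.48) × 2290×10^-6 = 7.583×10^-5 mol/L
α₀ = 1/(1 + K1/[H⁺] + K1K2/[H⁺]²) = 1/(1 + 10^+1.55 + 10^-0.86) = 0.02731
DIC = [CO2*]/α₀ = 7.583×10^-5 / 0.02731 = 2.777 mmol/L
CA = (α₁ + 2α₂)·DIC = (0.9689 + 2×0.003770) × 2.777 = 2.71 mmol/L

CA = 2.71 mmol/L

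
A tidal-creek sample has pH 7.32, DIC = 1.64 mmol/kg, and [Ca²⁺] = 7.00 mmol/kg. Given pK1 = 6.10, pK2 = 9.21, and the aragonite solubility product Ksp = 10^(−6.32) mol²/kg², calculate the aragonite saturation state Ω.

α₂ = 1 / (1 + [H⁺]/K2 + [H⁺]²/(K1K2)) = 1 / (1 + 10^+1.89 + 10^+0.67)
   = 1 / (1 + 77.625 + 4.6774) = 1/83.302 = 0.01200
[CO3²⁻] = α₂ × DIC = 0.01200 × 1.64 = 0.01969 mmol/kg = 19.69 μmol/kg
Ksp = 10^(−6.32) = 4.786×10^-7
Ω = [Ca²⁺][CO3²⁻]/Ksp = (7.00×10^-3)(1.969×10^-5) / 4.786×10^-7 = 0.288

Ω = 0.288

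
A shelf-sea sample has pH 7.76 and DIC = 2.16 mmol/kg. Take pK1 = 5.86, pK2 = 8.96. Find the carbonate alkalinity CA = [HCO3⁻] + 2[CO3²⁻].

CA = 2.26 mmol/kg

CA = [HCO3⁻] + 2[CO3²⁻] = (α₁ + 2α₂)·DIC
At pH 7.76: [H⁺]/K1 = 10^-1.90 = 0.012589, K2/[H⁺] = 10^-1.20 = 0.063096
α₁ = 1/(1 + 0.012589 + 0.063096) = 1/1.0757 = 0.9296; α₂ = α₁·K2/[H⁺] = 0.05866
α₁ + 2α₂ = 1.0470
CA = 1.0470 × 2.16 = 2.26 mmol/kg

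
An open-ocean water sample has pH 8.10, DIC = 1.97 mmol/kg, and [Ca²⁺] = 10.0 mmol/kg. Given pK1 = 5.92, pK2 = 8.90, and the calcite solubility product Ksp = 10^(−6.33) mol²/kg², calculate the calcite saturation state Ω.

Ω = 5.73

α₂ = 1 / (1 + [H⁺]/K2 + [H⁺]²/(K1K2)) = 1 / (1 + 10^+0.80 + 10^-1.38)
   = 1 / (1 + 6.3096 + 0.041687) = 1/7.3513 = 0.1360
[CO3²⁻] = α₂ × DIC = 0.1360 × 1.97 = 0.2680 mmol/kg
Ksp = 10^(−6.33) = 4.677×10^-7
Ω = [Ca²⁺][CO3²⁻]/Ksp = (10.0×10^-3)(2.680×10^-4) / 4.677×10^-7 = 5.73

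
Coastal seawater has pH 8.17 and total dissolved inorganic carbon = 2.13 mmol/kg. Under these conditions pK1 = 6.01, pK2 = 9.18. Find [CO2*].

[CO2*] = 13.3 μmol/kg

α₀ = 1 / (1 + K1/[H⁺] + K1K2/[H⁺]²) = 1 / (1 + 10^+2.16 + 10^+1.15)
   = 1 / (1 + 144.54 + 14.125) = 1/159.67 = 0.006263
[CO2*] = α₀ × DIC = 0.006263 × 2.13 = 0.0133 mmol/kg = 13.3 μmol/kg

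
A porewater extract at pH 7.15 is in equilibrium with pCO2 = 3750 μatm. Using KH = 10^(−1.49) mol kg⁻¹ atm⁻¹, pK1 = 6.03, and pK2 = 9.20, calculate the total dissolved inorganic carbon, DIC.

DIC = 1.74 mmol/kg

[CO2*] = KH · pCO2 = 10^(−1.49) × 3750×10^-6 = 1.213×10^-4 mol/kg
α₀ = 1/(1 + K1/[H⁺] + K1K2/[H⁺]²) = 1/(1 + 10^+1.12 + 10^-0.93) = 0.06993
DIC = [CO2*]/α₀ = 1.213×10^-4 / 0.06993 = 1.74 mmol/kg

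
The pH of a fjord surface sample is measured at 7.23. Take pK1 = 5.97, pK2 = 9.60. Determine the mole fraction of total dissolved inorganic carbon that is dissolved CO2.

α₀ = 0.0519

α₀ = 1 / (1 + K1/[H⁺] + K1K2/[H⁺]²) = 1 / (1 + 10^+1.26 + 10^-1.11)
   = 1 / (1 + 18.197 + 0.077625) = 1/19.275 = 0.05188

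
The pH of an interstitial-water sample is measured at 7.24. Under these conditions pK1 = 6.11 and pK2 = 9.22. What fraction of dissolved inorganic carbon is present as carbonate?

α₂ = 0.00965

α₂ = 1 / (1 + [H⁺]/K2 + [H⁺]²/(K1K2)) = 1 / (1 + 10^+1.98 + 10^+0.85)
   = 1 / (1 + 95.499 + 7.0795) = 1/103.58 = 0.009654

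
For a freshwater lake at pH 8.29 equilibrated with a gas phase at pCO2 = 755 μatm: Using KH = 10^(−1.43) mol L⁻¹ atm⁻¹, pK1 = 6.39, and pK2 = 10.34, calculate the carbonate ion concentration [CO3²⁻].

[CO2*] = KH · pCO2 = 10^(−1.43) × 755×10^-6 = 2.805×10^-5 mol/L
α₀ = 1/(1 + K1/[H⁺] + K1K2/[H⁺]²) = 1/(1 + 10^+1.90 + 10^-0.15) = 0.01232
DIC = [CO2*]/α₀ = 2.805×10^-5 / 0.01232 = 2.276 mmol/L
[CO3²⁻] = α₂·DIC; α₂ = 0.008725, so [CO3²⁻] = 0.008725 × 2.276 = 0.0199 mmol/L = 19.9 μmol/L

[CO3²⁻] = 19.9 μmol/L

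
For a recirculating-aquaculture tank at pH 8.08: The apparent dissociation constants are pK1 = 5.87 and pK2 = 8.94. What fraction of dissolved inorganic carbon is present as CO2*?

α₀ = 0.00539

α₀ = 1 / (1 + K1/[H⁺] + K1K2/[H⁺]²) = 1 / (1 + 10^+2.21 + 10^+1.35)
   = 1 / (1 + 162.18 + 22.387) = 1/185.57 = 0.005389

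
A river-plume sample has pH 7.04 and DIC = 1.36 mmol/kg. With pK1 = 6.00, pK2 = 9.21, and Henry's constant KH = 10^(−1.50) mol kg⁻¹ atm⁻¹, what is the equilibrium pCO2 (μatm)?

α₀ = 1 / (1 + K1/[H⁺] + K1K2/[H⁺]²) = 1 / (1 + 10^+1.04 + 10^-1.13)
   = 1 / (1 + 10.965 + 0.074131) = 1/12.039 = 0.08306
[CO2*] = α₀ × DIC = 0.08306 × 1.36 = 0.1130 mmol/kg
pCO2 = [CO2*]/KH = 1.130×10^-4 / 3.162×10^-2 = 3570 μatm

pCO2 = 3570 μatm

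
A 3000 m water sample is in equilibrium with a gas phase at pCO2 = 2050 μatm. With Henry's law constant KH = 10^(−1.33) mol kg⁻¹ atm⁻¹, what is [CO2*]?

KH = 10^(−1.33) = 4.677×10^-2 mol kg⁻¹ atm⁻¹
[CO2*] = KH · pCO2 = 4.677×10^-2 × 2050×10^-6 atm = 9.59×10^-5 mol/kg

[CO2*] = 95.9 μmol/kg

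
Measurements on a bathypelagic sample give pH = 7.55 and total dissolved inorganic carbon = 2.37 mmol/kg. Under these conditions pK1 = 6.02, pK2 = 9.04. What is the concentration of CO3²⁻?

[CO3²⁻] = 0.0722 mmol/kg

α₂ = 1 / (1 + [H⁺]/K2 + [H⁺]²/(K1K2)) = 1 / (1 + 10^+1.49 + 10^-0.04)
   = 1 / (1 + 30.903 + 0.91201) = 1/32.815 = 0.03047
[CO3²⁻] = α₂ × DIC = 0.03047 × 2.37 = 0.0722 mmol/kg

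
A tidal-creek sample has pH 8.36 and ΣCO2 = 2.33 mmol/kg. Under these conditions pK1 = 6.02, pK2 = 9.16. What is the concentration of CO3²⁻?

α₂ = 1 / (1 + [H⁺]/K2 + [H⁺]²/(K1K2)) = 1 / (1 + 10^+0.80 + 10^-1.54)
   = 1 / (1 + 6.3096 + 0.028840) = 1/7.3384 = 0.1363
[CO3²⁻] = α₂ × DIC = 0.1363 × 2.33 = 0.318 mmol/kg

[CO3²⁻] = 0.318 mmol/kg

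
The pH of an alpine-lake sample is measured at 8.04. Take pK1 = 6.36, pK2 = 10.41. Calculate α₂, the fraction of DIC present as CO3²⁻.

α₂ = 0.00416

α₂ = 1 / (1 + [H⁺]/K2 + [H⁺]²/(K1K2)) = 1 / (1 + 10^+2.37 + 10^+0.69)
   = 1 / (1 + 234.42 + 4.8978) = 1/240.32 = 0.004161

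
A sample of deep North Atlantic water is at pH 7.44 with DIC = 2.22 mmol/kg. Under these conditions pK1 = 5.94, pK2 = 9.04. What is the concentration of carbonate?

α₂ = 1 / (1 + [H⁺]/K2 + [H⁺]²/(K1K2)) = 1 / (1 + 10^+1.60 + 10^+0.10)
   = 1 / (1 + 39.811 + 1.2589) = 1/42.070 = 0.02377
[CO3²⁻] = α₂ × DIC = 0.02377 × 2.22 = 0.0528 mmol/kg

[CO3²⁻] = 0.0528 mmol/kg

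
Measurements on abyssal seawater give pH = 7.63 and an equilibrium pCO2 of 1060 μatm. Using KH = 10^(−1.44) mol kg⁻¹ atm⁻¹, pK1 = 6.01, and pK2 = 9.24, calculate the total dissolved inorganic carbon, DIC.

DIC = 1.68 mmol/kg

[CO2*] = KH · pCO2 = 10^(−1.44) × 1060×10^-6 = 3.849×10^-5 mol/kg
α₀ = 1/(1 + K1/[H⁺] + K1K2/[H⁺]²) = 1/(1 + 10^+1.62 + 10^+0.01) = 0.02288
DIC = [CO2*]/α₀ = 3.849×10^-5 / 0.02288 = 1.68 mmol/kg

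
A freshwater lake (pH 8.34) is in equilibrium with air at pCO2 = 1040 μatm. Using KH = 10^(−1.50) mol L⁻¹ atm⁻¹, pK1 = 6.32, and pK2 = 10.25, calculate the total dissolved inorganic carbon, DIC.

DIC = 3.52 mmol/L

[CO2*] = KH · pCO2 = 10^(−1.50) × 1040×10^-6 = 3.289×10^-5 mol/L
α₀ = 1/(1 + K1/[H⁺] + K1K2/[H⁺]²) = 1/(1 + 10^+2.02 + 10^+0.11) = 0.009346
DIC = [CO2*]/α₀ = 3.289×10^-5 / 0.009346 = 3.52 mmol/L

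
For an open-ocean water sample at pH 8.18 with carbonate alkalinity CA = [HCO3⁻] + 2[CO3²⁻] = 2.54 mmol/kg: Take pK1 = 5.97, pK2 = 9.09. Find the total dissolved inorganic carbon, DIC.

CA = [HCO3⁻] + 2[CO3²⁻] = (α₁ + 2α₂)·DIC
At pH 8.18: [H⁺]/K1 = 10^-2.21 = 0.0061660, K2/[H⁺] = 10^-0.91 = 0.12303
α₁ = 1/(1 + 0.0061660 + 0.12303) = 1/1.1292 = 0.8856; α₂ = α₁·K2/[H⁺] = 0.1090
α₁ + 2α₂ = 1.1035
DIC = CA / (α₁ + 2α₂) = 2.54 / 1.1035 = 2.30 mmol/kg

DIC = 2.30 mmol/kg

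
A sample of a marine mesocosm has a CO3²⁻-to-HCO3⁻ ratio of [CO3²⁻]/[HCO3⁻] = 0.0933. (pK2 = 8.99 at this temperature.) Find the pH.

From K2 = [H⁺][CO3²⁻]/[HCO3⁻]:  pH = pK2 + log₁₀([CO3²⁻]/[HCO3⁻])
log₁₀(0.0933) = -1.030
pH = 8.99 + (-1.030) = 7.96

pH = 7.96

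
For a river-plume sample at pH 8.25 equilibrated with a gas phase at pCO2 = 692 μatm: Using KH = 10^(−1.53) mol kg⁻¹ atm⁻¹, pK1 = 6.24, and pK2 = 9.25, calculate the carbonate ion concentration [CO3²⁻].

[CO3²⁻] = 0.209 mmol/kg

[CO2*] = KH · pCO2 = 10^(−1.53) × 692×10^-6 = 2.042×10^-5 mol/kg
α₀ = 1/(1 + K1/[H⁺] + K1K2/[H⁺]²) = 1/(1 + 10^+2.01 + 10^+1.01) = 0.008806
DIC = [CO2*]/α₀ = 2.042×10^-5 / 0.008806 = 2.319 mmol/kg
[CO3²⁻] = α₂·DIC; α₂ = 0.09011, so [CO3²⁻] = 0.09011 × 2.319 = 0.209 mmol/kg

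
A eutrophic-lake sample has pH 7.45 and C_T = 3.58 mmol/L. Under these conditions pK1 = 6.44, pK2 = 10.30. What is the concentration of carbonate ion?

α₂ = 1 / (1 + [H⁺]/K2 + [H⁺]²/(K1K2)) = 1 / (1 + 10^+2.85 + 10^+1.84)
   = 1 / (1 + 707.95 + 69.183) = 1/778.13 = 0.001285
[CO3²⁻] = α₂ × DIC = 0.001285 × 3.58 = 0.00460 mmol/L = 4.60 μmol/L

[CO3²⁻] = 4.60 μmol/L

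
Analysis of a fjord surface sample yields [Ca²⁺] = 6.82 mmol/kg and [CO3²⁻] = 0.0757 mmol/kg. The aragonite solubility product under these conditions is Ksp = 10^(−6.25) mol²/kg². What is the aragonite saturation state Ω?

Ω = 0.918

Ksp = 10^(−6.25) = 5.623×10^-7
Ω = [Ca²⁺][CO3²⁻]/Ksp = (6.82×10^-3)(0.0757×10^-3) / 5.623×10^-7 = 0.918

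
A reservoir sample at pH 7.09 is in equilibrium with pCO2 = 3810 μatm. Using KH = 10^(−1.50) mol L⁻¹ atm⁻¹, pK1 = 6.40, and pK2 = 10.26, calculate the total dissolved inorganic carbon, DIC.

DIC = 0.711 mmol/L

[CO2*] = KH · pCO2 = 10^(−1.50) × 3810×10^-6 = 1.205×10^-4 mol/L
α₀ = 1/(1 + K1/[H⁺] + K1K2/[H⁺]²) = 1/(1 + 10^+0.69 + 10^-2.48) = 0.1695
DIC = [CO2*]/α₀ = 1.205×10^-4 / 0.1695 = 0.711 mmol/L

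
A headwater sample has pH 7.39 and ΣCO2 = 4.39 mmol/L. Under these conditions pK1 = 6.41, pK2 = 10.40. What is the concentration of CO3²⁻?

α₂ = 1 / (1 + [H⁺]/K2 + [H⁺]²/(K1K2)) = 1 / (1 + 10^+3.01 + 10^+2.03)
   = 1 / (1 + 1023.3 + 107.15) = 1/1131.4 = 0.0008838
[CO3²⁻] = α₂ × DIC = 0.0008838 × 4.39 = 0.00388 mmol/L = 3.88 μmol/L

[CO3²⁻] = 3.88 μmol/L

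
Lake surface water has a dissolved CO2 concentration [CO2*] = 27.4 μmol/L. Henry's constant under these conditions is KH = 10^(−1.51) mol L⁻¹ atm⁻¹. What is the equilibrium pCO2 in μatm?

pCO2 = 887 μatm

KH = 10^(−1.51) = 3.090×10^-2 mol L⁻¹ atm⁻¹
pCO2 = [CO2*]/KH = 27.4×10^-6 / 3.090×10^-2 = 8.87×10^-4 atm = 887 μatm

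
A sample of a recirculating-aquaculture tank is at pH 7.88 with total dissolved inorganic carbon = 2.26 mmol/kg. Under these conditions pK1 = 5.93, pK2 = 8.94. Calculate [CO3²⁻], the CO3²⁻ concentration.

[CO3²⁻] = 0.179 mmol/kg

α₂ = 1 / (1 + [H⁺]/K2 + [H⁺]²/(K1K2)) = 1 / (1 + 10^+1.06 + 10^-0.89)
   = 1 / (1 + 11.482 + 0.12882) = 1/12.610 = 0.07930
[CO3²⁻] = α₂ × DIC = 0.07930 × 2.26 = 0.179 mmol/kg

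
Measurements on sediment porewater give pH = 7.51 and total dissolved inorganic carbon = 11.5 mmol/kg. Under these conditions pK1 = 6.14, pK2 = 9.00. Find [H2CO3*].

[CO2*] = 0.456 mmol/kg

α₀ = 1 / (1 + K1/[H⁺] + K1K2/[H⁺]²) = 1 / (1 + 10^+1.37 + 10^-0.12)
   = 1 / (1 + 23.442 + 0.75858) = 1/25.201 = 0.03968
[CO2*] = α₀ × DIC = 0.03968 × 11.5 = 0.456 mmol/kg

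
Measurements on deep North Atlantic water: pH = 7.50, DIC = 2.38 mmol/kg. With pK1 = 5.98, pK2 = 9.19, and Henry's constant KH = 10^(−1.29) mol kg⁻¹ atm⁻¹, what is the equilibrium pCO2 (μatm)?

α₀ = 1 / (1 + K1/[H⁺] + K1K2/[H⁺]²) = 1 / (1 + 10^+1.52 + 10^-0.17)
   = 1 / (1 + 33.113 + 0.67608) = 1/34.789 = 0.02874
[CO2*] = α₀ × DIC = 0.02874 × 2.38 = 0.06841 mmol/kg
pCO2 = [CO2*]/KH = 6.841×10^-5 / 5.129×10^-2 = 1330 μatm

pCO2 = 1330 μatm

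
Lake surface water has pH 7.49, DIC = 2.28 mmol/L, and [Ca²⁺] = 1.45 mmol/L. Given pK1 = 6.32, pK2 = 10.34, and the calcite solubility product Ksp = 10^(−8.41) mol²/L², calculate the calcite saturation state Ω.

α₂ = 1 / (1 + [H⁺]/K2 + [H⁺]²/(K1K2)) = 1 / (1 + 10^+2.85 + 10^+1.68)
   = 1 / (1 + 707.95 + 47.863) = 1/756.81 = 0.001321
[CO3²⁻] = α₂ × DIC = 0.001321 × 2.28 = 0.003013 mmol/L = 3.013 μmol/L
Ksp = 10^(−8.41) = 3.890×10^-9
Ω = [Ca²⁺][CO3²⁻]/Ksp = (1.45×10^-3)(3.013×10^-6) / 3.890×10^-9 = 1.12

Ω = 1.12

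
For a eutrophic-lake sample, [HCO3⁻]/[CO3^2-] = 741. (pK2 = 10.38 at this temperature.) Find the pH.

From K2 = [H⁺][CO3^2-]/[HCO3⁻]:  pH = pK2 − log₁₀([HCO3⁻]/[CO3^2-])
log₁₀(741) = +2.870
pH = 10.38 − (+2.870) = 7.51

pH = 7.51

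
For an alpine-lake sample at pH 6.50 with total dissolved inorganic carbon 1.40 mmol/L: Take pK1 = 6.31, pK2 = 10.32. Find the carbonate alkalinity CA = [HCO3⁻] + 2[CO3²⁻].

CA = [HCO3⁻] + 2[CO3²⁻] = (α₁ + 2α₂)·DIC
At pH 6.50: [H⁺]/K1 = 10^-0.19 = 0.64565, K2/[H⁺] = 10^-3.82 = 0.00015136
α₁ = 1/(1 + 0.64565 + 0.00015136) = 1/1.6458 = 0.6076; α₂ = α₁·K2/[H⁺] = 9.196×10^-5
α₁ + 2α₂ = 0.6078
CA = 0.6078 × 1.40 = 0.851 mmol/L

CA = 0.851 mmol/L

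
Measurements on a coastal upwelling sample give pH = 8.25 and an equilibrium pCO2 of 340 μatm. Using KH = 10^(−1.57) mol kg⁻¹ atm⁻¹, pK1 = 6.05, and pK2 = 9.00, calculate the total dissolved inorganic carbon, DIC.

DIC = 1.72 mmol/kg

[CO2*] = KH · pCO2 = 10^(−1.57) × 340×10^-6 = 9.151×10^-6 mol/kg
α₀ = 1/(1 + K1/[H⁺] + K1K2/[H⁺]²) = 1/(1 + 10^+2.20 + 10^+1.45) = 0.005328
DIC = [CO2*]/α₀ = 9.151×10^-6 / 0.005328 = 1.72 mmol/kg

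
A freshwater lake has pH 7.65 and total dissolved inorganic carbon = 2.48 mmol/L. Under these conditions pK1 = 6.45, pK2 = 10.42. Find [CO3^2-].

α₂ = 1 / (1 + [H⁺]/K2 + [H⁺]²/(K1K2)) = 1 / (1 + 10^+2.77 + 10^+1.57)
   = 1 / (1 + 588.84 + 37.154) = 1/627.00 = 0.001595
[CO3²⁻] = α₂ × DIC = 0.001595 × 2.48 = 0.00396 mmol/L = 3.96 μmol/L

[CO3²⁻] = 3.96 μmol/L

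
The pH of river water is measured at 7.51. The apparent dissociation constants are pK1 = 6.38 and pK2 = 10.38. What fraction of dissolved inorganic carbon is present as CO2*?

α₀ = 1 / (1 + K1/[H⁺] + K1K2/[H⁺]²) = 1 / (1 + 10^+1.13 + 10^-1.74)
   = 1 / (1 + 13.490 + 0.018197) = 1/14.508 = 0.06893

α₀ = 0.0689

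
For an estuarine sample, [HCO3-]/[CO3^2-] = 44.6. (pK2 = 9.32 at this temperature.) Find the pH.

From K2 = [H⁺][CO3^2-]/[HCO3-]:  pH = pK2 − log₁₀([HCO3-]/[CO3^2-])
log₁₀(44.6) = +1.649
pH = 9.32 − (+1.649) = 7.67

pH = 7.67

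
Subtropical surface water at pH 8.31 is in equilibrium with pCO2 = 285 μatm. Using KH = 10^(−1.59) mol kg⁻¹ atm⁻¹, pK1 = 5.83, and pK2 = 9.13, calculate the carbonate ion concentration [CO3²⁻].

[CO3²⁻] = 0.335 mmol/kg

[CO2*] = KH · pCO2 = 10^(−1.59) × 285×10^-6 = 7.326×10^-6 mol/kg
α₀ = 1/(1 + K1/[H⁺] + K1K2/[H⁺]²) = 1/(1 + 10^+2.48 + 10^+1.66) = 0.002868
DIC = [CO2*]/α₀ = 7.326×10^-6 / 0.002868 = 2.554 mmol/kg
[CO3²⁻] = α₂·DIC; α₂ = 0.1311, so [CO3²⁻] = 0.1311 × 2.554 = 0.335 mmol/kg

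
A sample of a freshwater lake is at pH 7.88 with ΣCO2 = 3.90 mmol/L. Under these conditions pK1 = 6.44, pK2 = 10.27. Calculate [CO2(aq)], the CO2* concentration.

α₀ = 1 / (1 + K1/[H⁺] + K1K2/[H⁺]²) = 1 / (1 + 10^+1.44 + 10^-0.95)
   = 1 / (1 + 27.542 + 0.11220) = 1/28.654 = 0.03490
[CO2*] = α₀ × DIC = 0.03490 × 3.90 = 0.136 mmol/L

[CO2*] = 0.136 mmol/L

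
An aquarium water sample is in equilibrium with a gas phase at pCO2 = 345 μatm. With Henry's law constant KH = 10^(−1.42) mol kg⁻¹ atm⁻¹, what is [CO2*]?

KH = 10^(−1.42) = 3.802×10^-2 mol kg⁻¹ atm⁻¹
[CO2*] = KH · pCO2 = 3.802×10^-2 × 345×10^-6 atm = 1.31×10^-5 mol/kg

[CO2*] = 13.1 μmol/kg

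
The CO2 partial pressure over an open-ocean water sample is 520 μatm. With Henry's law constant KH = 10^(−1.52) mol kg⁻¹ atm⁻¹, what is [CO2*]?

KH = 10^(−1.52) = 3.020×10^-2 mol kg⁻¹ atm⁻¹
[CO2*] = KH · pCO2 = 3.020×10^-2 × 520×10^-6 atm = 1.57×10^-5 mol/kg

[CO2*] = 15.7 μmol/kg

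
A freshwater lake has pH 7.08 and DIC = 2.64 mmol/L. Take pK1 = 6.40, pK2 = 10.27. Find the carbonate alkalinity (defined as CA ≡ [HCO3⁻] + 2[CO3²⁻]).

CA = 2.19 mmol/L

CA = [HCO3⁻] + 2[CO3²⁻] = (α₁ + 2α₂)·DIC
At pH 7.08: [H⁺]/K1 = 10^-0.68 = 0.20893, K2/[H⁺] = 10^-3.19 = 0.00064565
α₁ = 1/(1 + 0.20893 + 0.00064565) = 1/1.2096 = 0.8267; α₂ = α₁·K2/[H⁺] = 0.0005338
α₁ + 2α₂ = 0.8278
CA = 0.8278 × 2.64 = 2.19 mmol/L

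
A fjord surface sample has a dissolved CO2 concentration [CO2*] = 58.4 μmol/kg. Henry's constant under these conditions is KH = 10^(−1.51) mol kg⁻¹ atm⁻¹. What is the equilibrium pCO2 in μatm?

pCO2 = 1890 μatm

KH = 10^(−1.51) = 3.090×10^-2 mol kg⁻¹ atm⁻¹
pCO2 = [CO2*]/KH = 58.4×10^-6 / 3.090×10^-2 = 1.89×10^-3 atm = 1890 μatm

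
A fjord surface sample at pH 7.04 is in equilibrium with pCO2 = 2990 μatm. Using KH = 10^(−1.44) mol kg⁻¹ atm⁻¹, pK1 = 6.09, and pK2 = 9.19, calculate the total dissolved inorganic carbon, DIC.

DIC = 1.08 mmol/kg

[CO2*] = KH · pCO2 = 10^(−1.44) × 2990×10^-6 = 1.086×10^-4 mol/kg
α₀ = 1/(1 + K1/[H⁺] + K1K2/[H⁺]²) = 1/(1 + 10^+0.95 + 10^-1.20) = 0.1002
DIC = [CO2*]/α₀ = 1.086×10^-4 / 0.1002 = 1.08 mmol/kg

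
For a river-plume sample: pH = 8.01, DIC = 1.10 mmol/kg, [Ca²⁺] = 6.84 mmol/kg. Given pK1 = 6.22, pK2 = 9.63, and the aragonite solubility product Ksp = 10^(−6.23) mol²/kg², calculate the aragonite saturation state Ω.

α₂ = 1 / (1 + [H⁺]/K2 + [H⁺]²/(K1K2)) = 1 / (1 + 10^+1.62 + 10^-0.17)
   = 1 / (1 + 41.687 + 0.67608) = 1/43.363 = 0.02306
[CO3²⁻] = α₂ × DIC = 0.02306 × 1.10 = 0.02537 mmol/kg
Ksp = 10^(−6.23) = 5.888×10^-7
Ω = [Ca²⁺][CO3²⁻]/Ksp = (6.84×10^-3)(2.537×10^-5) / 5.888×10^-7 = 0.295

Ω = 0.295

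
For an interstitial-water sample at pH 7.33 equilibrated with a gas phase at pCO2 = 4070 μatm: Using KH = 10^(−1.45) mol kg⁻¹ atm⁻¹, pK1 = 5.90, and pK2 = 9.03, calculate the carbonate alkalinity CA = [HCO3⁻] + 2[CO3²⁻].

CA = 4.04 mmol/kg

[CO2*] = KH · pCO2 = 10^(−1.45) × 4070×10^-6 = 1.444×10^-4 mol/kg
α₀ = 1/(1 + K1/[H⁺] + K1K2/[H⁺]²) = 1/(1 + 10^+1.43 + 10^-0.27) = 0.03515
DIC = [CO2*]/α₀ = 1.444×10^-4 / 0.03515 = 4.109 mmol/kg
CA = (α₁ + 2α₂)·DIC = (0.9460 + 2×0.01887) × 4.109 = 4.04 mmol/kg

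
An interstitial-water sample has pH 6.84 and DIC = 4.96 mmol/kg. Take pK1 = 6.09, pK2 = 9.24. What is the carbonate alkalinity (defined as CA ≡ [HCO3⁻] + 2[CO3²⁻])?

CA = [HCO3⁻] + 2[CO3²⁻] = (α₁ + 2α₂)·DIC
At pH 6.84: [H⁺]/K1 = 10^-0.75 = 0.17783, K2/[H⁺] = 10^-2.40 = 0.0039811
α₁ = 1/(1 + 0.17783 + 0.0039811) = 1/1.1818 = 0.8462; α₂ = α₁·K2/[H⁺] = 0.003369
α₁ + 2α₂ = 0.8529
CA = 0.8529 × 4.96 = 4.23 mmol/kg

CA = 4.23 mmol/kg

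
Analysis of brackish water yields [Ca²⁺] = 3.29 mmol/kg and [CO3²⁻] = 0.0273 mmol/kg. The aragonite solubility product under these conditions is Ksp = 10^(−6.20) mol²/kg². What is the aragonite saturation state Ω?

Ω = 0.142

Ksp = 10^(−6.20) = 6.310×10^-7
Ω = [Ca²⁺][CO3²⁻]/Ksp = (3.29×10^-3)(0.0273×10^-3) / 6.310×10^-7 = 0.142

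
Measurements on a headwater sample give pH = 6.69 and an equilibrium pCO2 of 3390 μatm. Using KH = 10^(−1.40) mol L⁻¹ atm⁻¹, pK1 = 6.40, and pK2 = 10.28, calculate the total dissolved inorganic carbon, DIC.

[CO2*] = KH · pCO2 = 10^(−1.40) × 3390×10^-6 = 1.350×10^-4 mol/L
α₀ = 1/(1 + K1/[H⁺] + K1K2/[H⁺]²) = 1/(1 + 10^+0.29 + 10^-3.30) = 0.3389
DIC = [CO2*]/α₀ = 1.350×10^-4 / 0.3389 = 0.398 mmol/L

DIC = 0.398 mmol/L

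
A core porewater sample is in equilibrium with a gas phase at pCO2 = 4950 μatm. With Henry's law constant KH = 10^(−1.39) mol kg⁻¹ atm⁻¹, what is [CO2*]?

[CO2*] = 202 μmol/kg

KH = 10^(−1.39) = 4.074×10^-2 mol kg⁻¹ atm⁻¹
[CO2*] = KH · pCO2 = 4.074×10^-2 × 4950×10^-6 atm = 2.02×10^-4 mol/kg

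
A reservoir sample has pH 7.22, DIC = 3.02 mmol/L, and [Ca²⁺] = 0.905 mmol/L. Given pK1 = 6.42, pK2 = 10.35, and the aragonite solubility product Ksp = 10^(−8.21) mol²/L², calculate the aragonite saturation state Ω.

Ω = 0.283

α₂ = 1 / (1 + [H⁺]/K2 + [H⁺]²/(K1K2)) = 1 / (1 + 10^+3.13 + 10^+2.33)
   = 1 / (1 + 1349.0 + 213.80) = 1/1563.8 = 0.0006395
[CO3²⁻] = α₂ × DIC = 0.0006395 × 3.02 = 0.001931 mmol/L = 1.931 μmol/L
Ksp = 10^(−8.21) = 6.166×10^-9
Ω = [Ca²⁺][CO3²⁻]/Ksp = (0.905×10^-3)(1.931×10^-6) / 6.166×10^-9 = 0.283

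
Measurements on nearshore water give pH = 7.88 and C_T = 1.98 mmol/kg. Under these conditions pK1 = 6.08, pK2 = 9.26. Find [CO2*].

[CO2*] = 0.0297 mmol/kg

α₀ = 1 / (1 + K1/[H⁺] + K1K2/[H⁺]²) = 1 / (1 + 10^+1.80 + 10^+0.42)
   = 1 / (1 + 63.096 + 2.6303) = 1/66.726 = 0.01499
[CO2*] = α₀ × DIC = 0.01499 × 1.98 = 0.0297 mmol/kg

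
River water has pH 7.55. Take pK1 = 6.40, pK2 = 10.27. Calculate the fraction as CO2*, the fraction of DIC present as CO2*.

α₀ = 1 / (1 + K1/[H⁺] + K1K2/[H⁺]²) = 1 / (1 + 10^+1.15 + 10^-1.57)
   = 1 / (1 + 14.125 + 0.026915) = 1/15.152 = 0.06600

α₀ = 0.0660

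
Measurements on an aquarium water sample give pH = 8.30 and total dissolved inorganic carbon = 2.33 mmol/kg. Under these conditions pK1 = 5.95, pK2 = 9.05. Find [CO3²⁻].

[CO3²⁻] = 0.350 mmol/kg

α₂ = 1 / (1 + [H⁺]/K2 + [H⁺]²/(K1K2)) = 1 / (1 + 10^+0.75 + 10^-1.60)
   = 1 / (1 + 5.6234 + 0.025119) = 1/6.6485 = 0.1504
[CO3²⁻] = α₂ × DIC = 0.1504 × 2.33 = 0.350 mmol/kg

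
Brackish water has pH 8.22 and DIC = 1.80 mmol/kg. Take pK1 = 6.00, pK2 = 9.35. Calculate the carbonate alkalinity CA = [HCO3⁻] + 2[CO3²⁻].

CA = [HCO3⁻] + 2[CO3²⁻] = (α₁ + 2α₂)·DIC
At pH 8.22: [H⁺]/K1 = 10^-2.22 = 0.0060256, K2/[H⁺] = 10^-1.13 = 0.074131
α₁ = 1/(1 + 0.0060256 + 0.074131) = 1/1.0802 = 0.9258; α₂ = α₁·K2/[H⁺] = 0.06863
α₁ + 2α₂ = 1.0631
CA = 1.0631 × 1.80 = 1.91 mmol/kg

CA = 1.91 mmol/kg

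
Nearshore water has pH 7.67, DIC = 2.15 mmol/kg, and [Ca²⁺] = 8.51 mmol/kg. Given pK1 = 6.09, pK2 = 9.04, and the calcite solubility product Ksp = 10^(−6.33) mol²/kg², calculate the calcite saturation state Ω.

Ω = 1.56

α₂ = 1 / (1 + [H⁺]/K2 + [H⁺]²/(K1K2)) = 1 / (1 + 10^+1.37 + 10^-0.21)
   = 1 / (1 + 23.442 + 0.61660) = 1/25.059 = 0.03991
[CO3²⁻] = α₂ × DIC = 0.03991 × 2.15 = 0.08580 mmol/kg
Ksp = 10^(−6.33) = 4.677×10^-7
Ω = [Ca²⁺][CO3²⁻]/Ksp = (8.51×10^-3)(8.580×10^-5) / 4.677×10^-7 = 1.56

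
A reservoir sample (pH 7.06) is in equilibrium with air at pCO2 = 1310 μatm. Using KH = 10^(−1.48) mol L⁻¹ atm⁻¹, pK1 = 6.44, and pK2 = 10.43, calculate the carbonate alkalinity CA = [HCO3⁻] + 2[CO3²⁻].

[CO2*] = KH · pCO2 = 10^(−1.48) × 1310×10^-6 = 4.338×10^-5 mol/L
α₀ = 1/(1 + K1/[H⁺] + K1K2/[H⁺]²) = 1/(1 + 10^+0.62 + 10^-2.75) = 0.1934
DIC = [CO2*]/α₀ = 4.338×10^-5 / 0.1934 = 0.2243 mmol/L
CA = (α₁ + 2α₂)·DIC = (0.8063 + 2×0.0003439) × 0.2243 = 0.181 mmol/L

CA = 0.181 mmol/L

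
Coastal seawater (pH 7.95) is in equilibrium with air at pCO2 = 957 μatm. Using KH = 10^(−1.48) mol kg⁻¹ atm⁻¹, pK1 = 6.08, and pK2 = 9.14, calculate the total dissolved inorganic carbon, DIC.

DIC = 2.53 mmol/kg

[CO2*] = KH · pCO2 = 10^(−1.48) × 957×10^-6 = 3.169×10^-5 mol/kg
α₀ = 1/(1 + K1/[H⁺] + K1K2/[H⁺]²) = 1/(1 + 10^+1.87 + 10^+0.68) = 0.01251
DIC = [CO2*]/α₀ = 3.169×10^-5 / 0.01251 = 2.53 mmol/kg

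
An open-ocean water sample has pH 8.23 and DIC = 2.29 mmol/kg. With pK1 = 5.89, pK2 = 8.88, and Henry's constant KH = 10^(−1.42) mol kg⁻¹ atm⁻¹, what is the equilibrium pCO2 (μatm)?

pCO2 = 224 μatm

α₀ = 1 / (1 + K1/[H⁺] + K1K2/[H⁺]²) = 1 / (1 + 10^+2.34 + 10^+1.69)
   = 1 / (1 + 218.78 + 48.978) = 1/268.75 = 0.003721
[CO2*] = α₀ × DIC = 0.003721 × 2.29 = 0.008521 mmol/kg = 8.521 μmol/kg
pCO2 = [CO2*]/KH = 8.521×10^-6 / 3.802×10^-2 = 224 μatm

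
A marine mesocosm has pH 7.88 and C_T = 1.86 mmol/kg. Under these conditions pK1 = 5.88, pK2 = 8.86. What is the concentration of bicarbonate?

[HCO3⁻] = 1.67 mmol/kg

α₁ = 1 / (1 + [H⁺]/K1 + K2/[H⁺]) = 1 / (1 + 10^-2.00 + 10^-0.98)
   = 1 / (1 + 0.010000 + 0.10471) = 1/1.1147 = 0.8971
[HCO3⁻] = α₁ × DIC = 0.8971 × 1.86 = 1.67 mmol/kg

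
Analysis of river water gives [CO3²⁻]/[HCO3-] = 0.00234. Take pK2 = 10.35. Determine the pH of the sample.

pH = 7.72

From K2 = [H⁺][CO3²⁻]/[HCO3-]:  pH = pK2 + log₁₀([CO3²⁻]/[HCO3-])
log₁₀(0.00234) = -2.631
pH = 10.35 + (-2.631) = 7.72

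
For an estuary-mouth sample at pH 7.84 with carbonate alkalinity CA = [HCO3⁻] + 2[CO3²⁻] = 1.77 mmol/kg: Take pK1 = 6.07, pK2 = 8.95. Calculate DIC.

DIC = 1.68 mmol/kg

CA = [HCO3⁻] + 2[CO3²⁻] = (α₁ + 2α₂)·DIC
At pH 7.84: [H⁺]/K1 = 10^-1.77 = 0.016982, K2/[H⁺] = 10^-1.11 = 0.077625
α₁ = 1/(1 + 0.016982 + 0.077625) = 1/1.0946 = 0.9136; α₂ = α₁·K2/[H⁺] = 0.07092
α₁ + 2α₂ = 1.0554
DIC = CA / (α₁ + 2α₂) = 1.77 / 1.0554 = 1.68 mmol/kg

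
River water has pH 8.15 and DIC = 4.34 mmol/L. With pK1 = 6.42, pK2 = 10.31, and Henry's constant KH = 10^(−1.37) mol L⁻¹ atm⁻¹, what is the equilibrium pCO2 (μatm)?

α₀ = 1 / (1 + K1/[H⁺] + K1K2/[H⁺]²) = 1 / (1 + 10^+1.73 + 10^-0.43)
   = 1 / (1 + 53.703 + 0.37154) = 1/55.075 = 0.01816
[CO2*] = α₀ × DIC = 0.01816 × 4.34 = 0.07880 mmol/L
pCO2 = [CO2*]/KH = 7.880×10^-5 / 4.266×10^-2 = 1850 μatm

pCO2 = 1850 μatm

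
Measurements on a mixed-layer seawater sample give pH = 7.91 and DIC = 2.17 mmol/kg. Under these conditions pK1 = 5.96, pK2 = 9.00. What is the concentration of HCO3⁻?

α₁ = 1 / (1 + [H⁺]/K1 + K2/[H⁺]) = 1 / (1 + 10^-1.95 + 10^-1.09)
   = 1 / (1 + 0.011220 + 0.081283) = 1/1.0925 = 0.9153
[HCO3⁻] = α₁ × DIC = 0.9153 × 2.17 = 1.99 mmol/kg

[HCO3⁻] = 1.99 mmol/kg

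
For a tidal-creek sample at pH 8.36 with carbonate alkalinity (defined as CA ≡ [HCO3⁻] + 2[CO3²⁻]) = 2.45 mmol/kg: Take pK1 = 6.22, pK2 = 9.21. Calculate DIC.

DIC = 2.19 mmol/kg

CA = [HCO3⁻] + 2[CO3²⁻] = (α₁ + 2α₂)·DIC
At pH 8.36: [H⁺]/K1 = 10^-2.14 = 0.0072444, K2/[H⁺] = 10^-0.85 = 0.14125
α₁ = 1/(1 + 0.0072444 + 0.14125) = 1/1.1485 = 0.8707; α₂ = α₁·K2/[H⁺] = 0.1230
α₁ + 2α₂ = 1.1167
DIC = CA / (α₁ + 2α₂) = 2.45 / 1.1167 = 2.19 mmol/kg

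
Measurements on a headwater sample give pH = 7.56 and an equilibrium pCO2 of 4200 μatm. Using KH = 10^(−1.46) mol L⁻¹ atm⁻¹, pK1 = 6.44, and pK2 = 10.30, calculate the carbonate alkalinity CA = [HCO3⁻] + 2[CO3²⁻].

[CO2*] = KH · pCO2 = 10^(−1.46) × 4200×10^-6 = 1.456×10^-4 mol/L
α₀ = 1/(1 + K1/[H⁺] + K1K2/[H⁺]²) = 1/(1 + 10^+1.12 + 10^-1.62) = 0.07039
DIC = [CO2*]/α₀ = 1.456×10^-4 / 0.07039 = 2.069 mmol/L
CA = (α₁ + 2α₂)·DIC = (0.9279 + 2×0.001689) × 2.069 = 1.93 mmol/L

CA = 1.93 mmol/L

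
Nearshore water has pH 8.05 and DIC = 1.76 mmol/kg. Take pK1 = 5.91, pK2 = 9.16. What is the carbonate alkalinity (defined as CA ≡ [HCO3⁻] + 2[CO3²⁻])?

CA = 1.87 mmol/kg

CA = [HCO3⁻] + 2[CO3²⁻] = (α₁ + 2α₂)·DIC
At pH 8.05: [H⁺]/K1 = 10^-2.14 = 0.0072444, K2/[H⁺] = 10^-1.11 = 0.077625
α₁ = 1/(1 + 0.0072444 + 0.077625) = 1/1.0849 = 0.9218; α₂ = α₁·K2/[H⁺] = 0.07155
α₁ + 2α₂ = 1.0649
CA = 1.0649 × 1.76 = 1.87 mmol/kg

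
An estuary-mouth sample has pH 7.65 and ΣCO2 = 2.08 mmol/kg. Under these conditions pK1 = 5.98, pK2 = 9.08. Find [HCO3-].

[HCO3⁻] = 1.96 mmol/kg

α₁ = 1 / (1 + [H⁺]/K1 + K2/[H⁺]) = 1 / (1 + 10^-1.67 + 10^-1.43)
   = 1 / (1 + 0.021380 + 0.037154) = 1/1.0585 = 0.9447
[HCO3⁻] = α₁ × DIC = 0.9447 × 2.08 = 1.96 mmol/kg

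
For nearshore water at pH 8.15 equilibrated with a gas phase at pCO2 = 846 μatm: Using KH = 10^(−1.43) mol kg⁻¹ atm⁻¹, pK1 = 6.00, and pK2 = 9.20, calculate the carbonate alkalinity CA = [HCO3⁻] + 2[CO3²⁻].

[CO2*] = KH · pCO2 = 10^(−1.43) × 846×10^-6 = 3.143×10^-5 mol/kg
α₀ = 1/(1 + K1/[H⁺] + K1K2/[H⁺]²) = 1/(1 + 10^+2.15 + 10^+1.10) = 0.006458
DIC = [CO2*]/α₀ = 3.143×10^-5 / 0.006458 = 4.867 mmol/kg
CA = (α₁ + 2α₂)·DIC = (0.9122 + 2×0.08130) × 4.867 = 5.23 mmol/kg

CA = 5.23 mmol/kg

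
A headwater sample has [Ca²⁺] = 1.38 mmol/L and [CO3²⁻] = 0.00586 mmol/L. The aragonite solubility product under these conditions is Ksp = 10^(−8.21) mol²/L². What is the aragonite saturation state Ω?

Ω = 1.31

Ksp = 10^(−8.21) = 6.166×10^-9
Ω = [Ca²⁺][CO3²⁻]/Ksp = (1.38×10^-3)(0.00586×10^-3) / 6.166×10^-9 = 1.31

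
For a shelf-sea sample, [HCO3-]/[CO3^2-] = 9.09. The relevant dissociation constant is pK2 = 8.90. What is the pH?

From K2 = [H⁺][CO3^2-]/[HCO3-]:  pH = pK2 − log₁₀([HCO3-]/[CO3^2-])
log₁₀(9.09) = +0.959
pH = 8.90 − (+0.959) = 7.94

pH = 7.94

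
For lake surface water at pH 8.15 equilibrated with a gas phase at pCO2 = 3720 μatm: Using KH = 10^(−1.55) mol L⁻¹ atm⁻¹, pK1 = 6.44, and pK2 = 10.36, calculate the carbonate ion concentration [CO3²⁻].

[CO3²⁻] = 0.0332 mmol/L

[CO2*] = KH · pCO2 = 10^(−1.55) × 3720×10^-6 = 1.048×10^-4 mol/L
α₀ = 1/(1 + K1/[H⁺] + K1K2/[H⁺]²) = 1/(1 + 10^+1.71 + 10^-0.50) = 0.01901
DIC = [CO2*]/α₀ = 1.048×10^-4 / 0.01901 = 5.515 mmol/L
[CO3²⁻] = α₂·DIC; α₂ = 0.006012, so [CO3²⁻] = 0.006012 × 5.515 = 0.0332 mmol/L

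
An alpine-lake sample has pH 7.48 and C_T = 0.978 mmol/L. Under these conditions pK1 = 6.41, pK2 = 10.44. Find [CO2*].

[CO2*] = 0.0766 mmol/L

α₀ = 1 / (1 + K1/[H⁺] + K1K2/[H⁺]²) = 1 / (1 + 10^+1.07 + 10^-1.89)
   = 1 / (1 + 11.749 + 0.012882) = 1/12.762 = 0.07836
[CO2*] = α₀ × DIC = 0.07836 × 0.978 = 0.0766 mmol/L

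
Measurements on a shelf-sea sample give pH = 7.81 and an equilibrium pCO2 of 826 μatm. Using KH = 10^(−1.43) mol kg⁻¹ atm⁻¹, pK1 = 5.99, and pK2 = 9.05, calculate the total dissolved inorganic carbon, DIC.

DIC = 2.17 mmol/kg

[CO2*] = KH · pCO2 = 10^(−1.43) × 826×10^-6 = 3.069×10^-5 mol/kg
α₀ = 1/(1 + K1/[H⁺] + K1K2/[H⁺]²) = 1/(1 + 10^+1.82 + 10^+0.58) = 0.01411
DIC = [CO2*]/α₀ = 3.069×10^-5 / 0.01411 = 2.17 mmol/kg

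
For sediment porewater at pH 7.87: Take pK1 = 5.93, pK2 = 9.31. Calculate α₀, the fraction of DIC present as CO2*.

α₀ = 1 / (1 + K1/[H⁺] + K1K2/[H⁺]²) = 1 / (1 + 10^+1.94 + 10^+0.50)
   = 1 / (1 + 87.096 + 3.1623) = 1/91.259 = 0.01096

α₀ = 0.0110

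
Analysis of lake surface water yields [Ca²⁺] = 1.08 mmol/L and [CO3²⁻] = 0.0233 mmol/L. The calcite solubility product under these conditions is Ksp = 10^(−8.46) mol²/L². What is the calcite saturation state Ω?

Ksp = 10^(−8.46) = 3.467×10^-9
Ω = [Ca²⁺][CO3²⁻]/Ksp = (1.08×10^-3)(0.0233×10^-3) / 3.467×10^-9 = 7.26

Ω = 7.26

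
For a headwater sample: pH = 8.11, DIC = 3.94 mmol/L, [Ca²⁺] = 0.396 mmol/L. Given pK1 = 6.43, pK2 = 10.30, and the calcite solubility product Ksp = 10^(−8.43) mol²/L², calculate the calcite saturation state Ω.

Ω = 2.64

α₂ = 1 / (1 + [H⁺]/K2 + [H⁺]²/(K1K2)) = 1 / (1 + 10^+2.19 + 10^+0.51)
   = 1 / (1 + 154.88 + 3.2359) = 1/159.12 = 0.006285
[CO3²⁻] = α₂ × DIC = 0.006285 × 3.94 = 0.02476 mmol/L
Ksp = 10^(−8.43) = 3.715×10^-9
Ω = [Ca²⁺][CO3²⁻]/Ksp = (0.396×10^-3)(2.476×10^-5) / 3.715×10^-9 = 2.64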